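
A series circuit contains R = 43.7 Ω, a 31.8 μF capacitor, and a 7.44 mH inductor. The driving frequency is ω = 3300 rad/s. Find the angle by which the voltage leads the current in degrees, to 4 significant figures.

X_L = ωL = 24.55 Ω
X_C = 1/(ωC) = 9.529 Ω
Net reactance X = X_L − X_C = 15.02 Ω
Z = 43.70 + j15.02 Ω
|Z| = √(43.70² + 15.02²) = 46.21 Ω
∠Z = arctan(15.02/43.70) = 18.97°

18.97°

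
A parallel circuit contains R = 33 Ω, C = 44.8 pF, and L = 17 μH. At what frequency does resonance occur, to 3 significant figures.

5.77 MHz

ω₀ = 1/√(LC) = 1/√(1.7e-05 × 4.48e-11) = 3.624e+07 rad/s
f₀ = ω₀/(2π) = 5.77 MHz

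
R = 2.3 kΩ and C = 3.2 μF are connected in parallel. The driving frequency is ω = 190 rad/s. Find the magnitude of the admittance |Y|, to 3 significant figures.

X_C = 1/(ωC) = 1640 Ω
Parallel: admittances add. Y = 1/R + jωC
Y = (0.000435 + j0.000608) S
|Y| = 0.000747 S → |Z| = 1/|Y| = 1340 Ω, ∠Z = −∠Y = -54.4°

747 μS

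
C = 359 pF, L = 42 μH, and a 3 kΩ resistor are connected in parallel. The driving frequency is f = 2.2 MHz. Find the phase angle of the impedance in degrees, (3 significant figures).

ω = 2πf = 1.382e+07 rad/s
X_L = ωL = 581 Ω
X_C = 1/(ωC) = 202 Ω
Parallel: admittances add. Y = 1/R + 1/(jωL) + jωC
Y = (0.000333 + j0.00324) S
|Y| = 0.00326 S → |Z| = 1/|Y| = 307 Ω, ∠Z = −∠Y = -84.1°

-84.1°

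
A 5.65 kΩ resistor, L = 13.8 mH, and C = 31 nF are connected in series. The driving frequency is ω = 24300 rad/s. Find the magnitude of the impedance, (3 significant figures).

5740 Ω

X_L = ωL = 335 Ω
X_C = 1/(ωC) = 1330 Ω
Net reactance X = X_L − X_C = -992 Ω
Z = 5650 − j992 Ω
|Z| = √(5650² + 992²) = 5740 Ω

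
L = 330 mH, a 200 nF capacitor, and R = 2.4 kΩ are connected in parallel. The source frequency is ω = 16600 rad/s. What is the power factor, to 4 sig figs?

X_L = ωL = 5478 Ω
X_C = 1/(ωC) = 301.2 Ω
Parallel: admittances add. Y = 1/R + 1/(jωL) + jωC
Y = (0.0004167 + j0.003137) S
|Y| = 0.003165 S → |Z| = 1/|Y| = 316.0 Ω, ∠Z = −∠Y = -82.44°
cos φ = cos(-82.44°) = 0.1316

0.1316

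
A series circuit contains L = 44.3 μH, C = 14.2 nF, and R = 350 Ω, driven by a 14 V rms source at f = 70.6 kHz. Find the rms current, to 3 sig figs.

37.2 mA

ω = 2πf = 443600 rad/s
X_L = ωL = 19.7 Ω
X_C = 1/(ωC) = 159 Ω
Net reactance X = X_L − X_C = -139 Ω
Z = 350 − j139 Ω
|Z| = √(350² + 139²) = 377 Ω
I = V/|Z| = 14/377 = 37.2 mA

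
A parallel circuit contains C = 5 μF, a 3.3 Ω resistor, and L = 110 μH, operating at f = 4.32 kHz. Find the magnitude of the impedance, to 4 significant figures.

2.758 Ω

ω = 2πf = 27140 rad/s
X_L = ωL = 2.986 Ω
X_C = 1/(ωC) = 7.368 Ω
Parallel: admittances add. Y = 1/R + 1/(jωL) + jωC
Y = (0.3030 − j0.1992) S
|Y| = 0.3626 S → |Z| = 1/|Y| = 2.758 Ω, ∠Z = −∠Y = 33.32°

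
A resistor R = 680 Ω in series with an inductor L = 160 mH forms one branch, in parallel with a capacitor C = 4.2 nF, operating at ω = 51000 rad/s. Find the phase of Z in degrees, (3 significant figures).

X_L = ωL = 8160 Ω
X_C = 1/(ωC) = 4670 Ω
Branch 1 (R+jX_L): Z₁ = 680 + j8160 Ω, |Z₁| = 8190 Ω
Branch 2 (−jX_C): Z₂ = −j4670 Ω
Parallel: Z = Z₁Z₂/(Z₁+Z₂), |Z| = 10700 Ω, ∠Z = -83.7°

-83.7°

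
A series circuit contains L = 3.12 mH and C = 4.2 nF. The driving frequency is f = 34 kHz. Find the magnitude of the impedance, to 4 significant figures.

448.0 Ω

ω = 2πf = 213600 rad/s
X_L = ωL = 666.5 Ω
X_C = 1/(ωC) = 1115 Ω
Net reactance X = X_L − X_C = -448.0 Ω
Z = − j448.0 Ω
|Z| = √(0² + 448.0²) = 448.0 Ω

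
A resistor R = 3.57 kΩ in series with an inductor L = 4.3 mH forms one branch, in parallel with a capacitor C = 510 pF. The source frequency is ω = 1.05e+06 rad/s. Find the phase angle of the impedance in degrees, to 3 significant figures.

-74.9°

X_L = ωL = 4520 Ω
X_C = 1/(ωC) = 1870 Ω
Branch 1 (R+jX_L): Z₁ = 3570 + j4520 Ω, |Z₁| = 5760 Ω
Branch 2 (−jX_C): Z₂ = −j1870 Ω
Parallel: Z = Z₁Z₂/(Z₁+Z₂), |Z| = 2420 Ω, ∠Z = -74.9°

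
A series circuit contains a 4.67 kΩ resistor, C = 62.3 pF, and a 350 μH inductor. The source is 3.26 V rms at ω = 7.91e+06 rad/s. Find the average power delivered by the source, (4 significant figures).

X_L = ωL = 2768 Ω
X_C = 1/(ωC) = 2029 Ω
Net reactance X = X_L − X_C = 739.3 Ω
Z = 4670 + j739.3 Ω
|Z| = √(4670² + 739.3²) = 4728 Ω
∠Z = arctan(739.3/4670) = 8.995°
I = V/|Z| = 689.5 μA
P = VI cos φ = 3.26 × 0.0006895 × cos(8.995°) = 2.220 mW

2.220 mW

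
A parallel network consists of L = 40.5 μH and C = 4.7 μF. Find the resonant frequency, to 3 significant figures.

11.5 kHz

ω₀ = 1/√(LC) = 1/√(4.05e-05 × 4.7e-06) = 72480 rad/s
f₀ = ω₀/(2π) = 11.5 kHz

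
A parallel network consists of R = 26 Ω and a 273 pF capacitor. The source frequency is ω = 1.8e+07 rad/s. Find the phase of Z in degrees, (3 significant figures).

-7.28°

X_C = 1/(ωC) = 204 Ω
Parallel: admittances add. Y = 1/R + jωC
Y = (0.0385 + j0.00491) S
|Y| = 0.0388 S → |Z| = 1/|Y| = 25.8 Ω, ∠Z = −∠Y = -7.28°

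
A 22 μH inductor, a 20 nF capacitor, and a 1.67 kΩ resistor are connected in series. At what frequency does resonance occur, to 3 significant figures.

240 kHz

ω₀ = 1/√(LC) = 1/√(2.2e-05 × 2e-08) = 1.508e+06 rad/s
f₀ = ω₀/(2π) = 240 kHz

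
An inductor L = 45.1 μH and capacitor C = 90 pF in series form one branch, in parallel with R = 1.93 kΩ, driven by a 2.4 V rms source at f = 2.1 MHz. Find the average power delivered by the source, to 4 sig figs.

2.984 mW

ω = 2πf = 1.319e+07 rad/s
X_L = ωL = 595.1 Ω
X_C = 1/(ωC) = 842.1 Ω
Branch 1: Z₁ = R = 1930 Ω
Branch 2 (series LC): Z₂ = j(X_L − X_C) = −j247.0 Ω
Parallel: Z = Z₁Z₂/(Z₁+Z₂), |Z| = 245.0 Ω, ∠Z = -82.71°
I = V/|Z| = 9.795 mA
P = VI cos φ = 2.4 × 0.009795 × cos(-82.71°) = 2.984 mW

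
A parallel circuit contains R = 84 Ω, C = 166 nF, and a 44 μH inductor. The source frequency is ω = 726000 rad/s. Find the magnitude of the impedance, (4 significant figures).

X_L = ωL = 31.94 Ω
X_C = 1/(ωC) = 8.298 Ω
Parallel: admittances add. Y = 1/R + 1/(jωL) + jωC
Y = (0.01190 + j0.08921) S
|Y| = 0.09000 S → |Z| = 1/|Y| = 11.11 Ω, ∠Z = −∠Y = -82.40°

11.11 Ω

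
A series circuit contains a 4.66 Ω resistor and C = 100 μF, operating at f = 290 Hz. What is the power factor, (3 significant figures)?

0.647

ω = 2πf = 1822 rad/s
X_C = 1/(ωC) = 5.49 Ω
Z = 4.66 − j5.49 Ω
|Z| = √(4.66² + 5.49²) = 7.20 Ω
∠Z = arctan(-5.49/4.66) = -49.7°
cos φ = cos(-49.7°) = 0.647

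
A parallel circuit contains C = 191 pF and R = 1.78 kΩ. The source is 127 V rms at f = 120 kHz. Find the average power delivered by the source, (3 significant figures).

9.06 W

ω = 2πf = 754000 rad/s
X_C = 1/(ωC) = 6940 Ω
Parallel: admittances add. Y = 1/R + jωC
Y = (0.000562 + j0.000144) S
|Y| = 0.000580 S → |Z| = 1/|Y| = 1720 Ω, ∠Z = −∠Y = -14.4°
I = V/|Z| = 73.7 mA
P = VI cos φ = 127 × 0.0737 × cos(-14.4°) = 9.06 W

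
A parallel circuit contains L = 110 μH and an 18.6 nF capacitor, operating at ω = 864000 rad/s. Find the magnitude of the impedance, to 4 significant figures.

X_L = ωL = 95.04 Ω
X_C = 1/(ωC) = 62.23 Ω
Parallel: admittances add. Y = 1/(jωL) + jωC
Y = (0 + j0.005549) S
|Y| = 0.005549 S → |Z| = 1/|Y| = 180.2 Ω, ∠Z = −∠Y = -90.00°

180.2 Ω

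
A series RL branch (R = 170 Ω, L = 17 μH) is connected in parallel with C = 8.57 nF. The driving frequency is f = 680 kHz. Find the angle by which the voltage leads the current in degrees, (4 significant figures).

ω = 2πf = 4.273e+06 rad/s
X_L = ωL = 72.63 Ω
X_C = 1/(ωC) = 27.31 Ω
Branch 1 (R+jX_L): Z₁ = 170.0 + j72.63 Ω, |Z₁| = 184.9 Ω
Branch 2 (−jX_C): Z₂ = −j27.31 Ω
Parallel: Z = Z₁Z₂/(Z₁+Z₂), |Z| = 28.70 Ω, ∠Z = -81.79°

-81.79°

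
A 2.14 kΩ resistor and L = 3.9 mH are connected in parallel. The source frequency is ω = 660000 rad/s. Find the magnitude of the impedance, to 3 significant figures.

X_L = ωL = 2570 Ω
Parallel: admittances add. Y = 1/R + 1/(jωL)
Y = (0.000467 − j0.000389) S
|Y| = 0.000608 S → |Z| = 1/|Y| = 1650 Ω, ∠Z = −∠Y = 39.7°

1650 Ω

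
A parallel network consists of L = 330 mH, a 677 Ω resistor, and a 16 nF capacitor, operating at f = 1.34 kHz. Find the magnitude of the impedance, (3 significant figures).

ω = 2πf = 8419 rad/s
X_L = ωL = 2780 Ω
X_C = 1/(ωC) = 7420 Ω
Parallel: admittances add. Y = 1/R + 1/(jωL) + jωC
Y = (0.00148 − j0.000225) S
|Y| = 0.00149 S → |Z| = 1/|Y| = 669 Ω, ∠Z = −∠Y = 8.67°

669 Ω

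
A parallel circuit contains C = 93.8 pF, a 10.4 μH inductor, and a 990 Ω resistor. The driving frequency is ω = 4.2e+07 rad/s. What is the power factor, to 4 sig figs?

X_L = ωL = 436.8 Ω
X_C = 1/(ωC) = 253.8 Ω
Parallel: admittances add. Y = 1/R + 1/(jωL) + jωC
Y = (0.001010 + j0.001650) S
|Y| = 0.001935 S → |Z| = 1/|Y| = 516.8 Ω, ∠Z = −∠Y = -58.53°
cos φ = cos(-58.53°) = 0.5221

0.5221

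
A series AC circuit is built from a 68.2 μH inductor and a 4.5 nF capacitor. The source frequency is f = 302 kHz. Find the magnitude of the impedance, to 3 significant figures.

ω = 2πf = 1.898e+06 rad/s
X_L = ωL = 129 Ω
X_C = 1/(ωC) = 117 Ω
Net reactance X = X_L − X_C = 12.3 Ω
Z = j12.3 Ω
|Z| = √(0² + 12.3²) = 12.3 Ω

12.3 Ω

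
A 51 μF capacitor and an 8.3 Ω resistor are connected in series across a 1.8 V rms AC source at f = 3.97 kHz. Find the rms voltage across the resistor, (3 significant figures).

ω = 2πf = 24940 rad/s
X_C = 1/(ωC) = 0.786 Ω
Z = 8.30 − j0.786 Ω
|Z| = √(8.30² + 0.786²) = 8.34 Ω
I = V/|Z| = 216 mA
V_R = I·|Z_R| = 0.216 × 8.30 = 1.79 V

1.79 V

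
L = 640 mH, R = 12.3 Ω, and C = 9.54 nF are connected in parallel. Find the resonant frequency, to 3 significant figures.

ω₀ = 1/√(LC) = 1/√(0.64 × 9.54e-09) = 12800 rad/s
f₀ = ω₀/(2π) = 2.04 kHz

2.04 kHz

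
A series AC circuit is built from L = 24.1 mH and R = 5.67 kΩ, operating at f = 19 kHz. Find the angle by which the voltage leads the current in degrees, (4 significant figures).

26.90°

ω = 2πf = 119400 rad/s
X_L = ωL = 2877 Ω
Z = 5670 + j2877 Ω
|Z| = √(5670² + 2877²) = 6358 Ω
∠Z = arctan(2877/5670) = 26.90°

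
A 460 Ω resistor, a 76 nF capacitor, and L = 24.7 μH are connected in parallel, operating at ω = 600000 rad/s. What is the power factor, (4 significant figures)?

X_L = ωL = 14.82 Ω
X_C = 1/(ωC) = 21.93 Ω
Parallel: admittances add. Y = 1/R + 1/(jωL) + jωC
Y = (0.002174 − j0.02188) S
|Y| = 0.02198 S → |Z| = 1/|Y| = 45.49 Ω, ∠Z = −∠Y = 84.33°
cos φ = cos(84.33°) = 0.09889

0.09889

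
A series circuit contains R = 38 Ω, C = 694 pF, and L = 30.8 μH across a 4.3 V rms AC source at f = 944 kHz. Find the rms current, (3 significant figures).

60.4 mA

ω = 2πf = 5.931e+06 rad/s
X_L = ωL = 183 Ω
X_C = 1/(ωC) = 243 Ω
Net reactance X = X_L − X_C = -60.2 Ω
Z = 38.0 − j60.2 Ω
|Z| = √(38.0² + 60.2²) = 71.2 Ω
I = V/|Z| = 4.3/71.2 = 60.4 mA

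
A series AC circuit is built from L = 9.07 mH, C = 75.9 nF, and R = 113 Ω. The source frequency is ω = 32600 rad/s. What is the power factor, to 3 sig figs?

X_L = ωL = 296 Ω
X_C = 1/(ωC) = 404 Ω
Net reactance X = X_L − X_C = -108 Ω
Z = 113 − j108 Ω
|Z| = √(113² + 108²) = 157 Ω
∠Z = arctan(-108/113) = -43.8°
cos φ = cos(-43.8°) = 0.721

0.721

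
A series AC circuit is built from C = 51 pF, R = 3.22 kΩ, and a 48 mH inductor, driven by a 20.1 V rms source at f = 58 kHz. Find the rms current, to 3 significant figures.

551 μA

ω = 2πf = 364400 rad/s
X_L = ωL = 17500 Ω
X_C = 1/(ωC) = 53800 Ω
Net reactance X = X_L − X_C = -36300 Ω
Z = 3220 − j36300 Ω
|Z| = √(3220² + 36300²) = 36500 Ω
I = V/|Z| = 20.1/36500 = 551 μA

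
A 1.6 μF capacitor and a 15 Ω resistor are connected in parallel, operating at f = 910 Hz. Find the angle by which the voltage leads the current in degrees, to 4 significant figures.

ω = 2πf = 5718 rad/s
X_C = 1/(ωC) = 109.3 Ω
Parallel: admittances add. Y = 1/R + jωC
Y = (0.06667 + j0.009148) S
|Y| = 0.06729 S → |Z| = 1/|Y| = 14.86 Ω, ∠Z = −∠Y = -7.814°

-7.814°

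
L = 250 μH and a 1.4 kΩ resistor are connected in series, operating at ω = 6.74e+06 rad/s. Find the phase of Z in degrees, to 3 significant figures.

X_L = ωL = 1680 Ω
Z = 1400 + j1680 Ω
|Z| = √(1400² + 1680²) = 2190 Ω
∠Z = arctan(1680/1400) = 50.3°

50.3°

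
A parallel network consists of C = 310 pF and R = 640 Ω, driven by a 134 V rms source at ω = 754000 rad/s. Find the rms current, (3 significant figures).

212 mA

X_C = 1/(ωC) = 4280 Ω
Parallel: admittances add. Y = 1/R + jωC
Y = (0.00156 + j0.000234) S
|Y| = 0.00158 S → |Z| = 1/|Y| = 633 Ω, ∠Z = −∠Y = -8.51°
I = V/|Z| = 134/633 = 212 mA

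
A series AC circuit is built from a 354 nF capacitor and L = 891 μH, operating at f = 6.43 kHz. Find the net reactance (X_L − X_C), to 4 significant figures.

ω = 2πf = 40400 rad/s
X_L = ωL = 36.00 Ω
X_C = 1/(ωC) = 69.92 Ω
X = 36.00 − 69.92 = -33.92 Ω

-33.92 Ω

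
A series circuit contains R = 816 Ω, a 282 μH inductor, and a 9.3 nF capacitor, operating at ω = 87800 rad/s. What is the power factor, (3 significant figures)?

X_L = ωL = 24.8 Ω
X_C = 1/(ωC) = 1220 Ω
Net reactance X = X_L − X_C = -1200 Ω
Z = 816 − j1200 Ω
|Z| = √(816² + 1200²) = 1450 Ω
∠Z = arctan(-1200/816) = -55.8°
cos φ = cos(-55.8°) = 0.562

0.562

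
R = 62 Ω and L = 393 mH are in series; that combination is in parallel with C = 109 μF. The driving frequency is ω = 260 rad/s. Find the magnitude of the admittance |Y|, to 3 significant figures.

X_L = ωL = 102 Ω
X_C = 1/(ωC) = 35.3 Ω
Branch 1 (R+jX_L): Z₁ = 62.0 + j102 Ω, |Z₁| = 120 Ω
Branch 2 (−jX_C): Z₂ = −j35.3 Ω
Parallel: Z = Z₁Z₂/(Z₁+Z₂), |Z| = 46.2 Ω, ∠Z = -78.4°
|Y| = 1/|Z| = 21.6 mS

21.6 mS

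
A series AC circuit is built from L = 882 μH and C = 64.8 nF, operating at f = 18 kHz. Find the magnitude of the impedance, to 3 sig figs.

36.7 Ω

ω = 2πf = 113100 rad/s
X_L = ωL = 99.8 Ω
X_C = 1/(ωC) = 136 Ω
Net reactance X = X_L − X_C = -36.7 Ω
Z = − j36.7 Ω
|Z| = √(0² + 36.7²) = 36.7 Ω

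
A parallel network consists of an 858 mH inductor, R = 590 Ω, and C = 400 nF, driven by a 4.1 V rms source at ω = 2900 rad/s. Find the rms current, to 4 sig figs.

X_L = ωL = 2488 Ω
X_C = 1/(ωC) = 862.1 Ω
Parallel: admittances add. Y = 1/R + 1/(jωL) + jωC
Y = (0.001695 + j0.0007581) S
|Y| = 0.001857 S → |Z| = 1/|Y| = 538.6 Ω, ∠Z = −∠Y = -24.10°
I = V/|Z| = 4.1/538.6 = 7.613 mA

7.613 mA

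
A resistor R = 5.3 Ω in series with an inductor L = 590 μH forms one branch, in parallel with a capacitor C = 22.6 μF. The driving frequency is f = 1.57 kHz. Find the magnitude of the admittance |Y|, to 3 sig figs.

ω = 2πf = 9865 rad/s
X_L = ωL = 5.82 Ω
X_C = 1/(ωC) = 4.49 Ω
Branch 1 (R+jX_L): Z₁ = 5.30 + j5.82 Ω, |Z₁| = 7.87 Ω
Branch 2 (−jX_C): Z₂ = −j4.49 Ω
Parallel: Z = Z₁Z₂/(Z₁+Z₂), |Z| = 6.46 Ω, ∠Z = -56.5°
|Y| = 1/|Z| = 155 mS

155 mS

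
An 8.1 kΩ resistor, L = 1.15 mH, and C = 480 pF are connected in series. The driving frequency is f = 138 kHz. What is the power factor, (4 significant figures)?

0.9853

ω = 2πf = 867100 rad/s
X_L = ωL = 997.1 Ω
X_C = 1/(ωC) = 2403 Ω
Net reactance X = X_L − X_C = -1406 Ω
Z = 8100 − j1406 Ω
|Z| = √(8100² + 1406²) = 8221 Ω
∠Z = arctan(-1406/8100) = -9.844°
cos φ = cos(-9.844°) = 0.9853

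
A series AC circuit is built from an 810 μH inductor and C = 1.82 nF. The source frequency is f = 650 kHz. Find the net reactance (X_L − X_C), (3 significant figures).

3170 Ω

ω = 2πf = 4.084e+06 rad/s
X_L = ωL = 3310 Ω
X_C = 1/(ωC) = 135 Ω
X = 3310 − 135 = 3170 Ω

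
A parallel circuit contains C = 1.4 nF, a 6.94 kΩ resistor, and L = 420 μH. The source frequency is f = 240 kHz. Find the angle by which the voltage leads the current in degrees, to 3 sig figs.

ω = 2πf = 1.508e+06 rad/s
X_L = ωL = 633 Ω
X_C = 1/(ωC) = 474 Ω
Parallel: admittances add. Y = 1/R + 1/(jωL) + jωC
Y = (0.000144 + j0.000532) S
|Y| = 0.000551 S → |Z| = 1/|Y| = 1810 Ω, ∠Z = −∠Y = -74.9°

-74.9°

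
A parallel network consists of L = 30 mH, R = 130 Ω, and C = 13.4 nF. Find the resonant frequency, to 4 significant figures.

ω₀ = 1/√(LC) = 1/√(0.03 × 1.34e-08) = 49880 rad/s
f₀ = ω₀/(2π) = 7.938 kHz

7.938 kHz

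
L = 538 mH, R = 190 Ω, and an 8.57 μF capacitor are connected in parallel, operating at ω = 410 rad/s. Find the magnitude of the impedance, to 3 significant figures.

187 Ω

X_L = ωL = 221 Ω
X_C = 1/(ωC) = 285 Ω
Parallel: admittances add. Y = 1/R + 1/(jωL) + jωC
Y = (0.00526 − j0.00102) S
|Y| = 0.00536 S → |Z| = 1/|Y| = 187 Ω, ∠Z = −∠Y = 11.0°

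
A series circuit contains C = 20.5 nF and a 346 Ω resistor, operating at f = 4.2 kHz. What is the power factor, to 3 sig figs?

ω = 2πf = 26390 rad/s
X_C = 1/(ωC) = 1850 Ω
Z = 346 − j1850 Ω
|Z| = √(346² + 1850²) = 1880 Ω
∠Z = arctan(-1850/346) = -79.4°
cos φ = cos(-79.4°) = 0.184

0.184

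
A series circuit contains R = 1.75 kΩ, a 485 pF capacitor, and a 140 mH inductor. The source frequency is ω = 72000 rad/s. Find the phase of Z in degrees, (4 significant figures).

X_L = ωL = 10080 Ω
X_C = 1/(ωC) = 28640 Ω
Net reactance X = X_L − X_C = -18560 Ω
Z = 1750 − j18560 Ω
|Z| = √(1750² + 18560²) = 18640 Ω
∠Z = arctan(-18560/1750) = -84.61°

-84.61°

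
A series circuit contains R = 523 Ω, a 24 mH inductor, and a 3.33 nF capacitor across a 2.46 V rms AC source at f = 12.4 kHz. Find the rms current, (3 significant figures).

1.20 mA

ω = 2πf = 77910 rad/s
X_L = ωL = 1870 Ω
X_C = 1/(ωC) = 3850 Ω
Net reactance X = X_L − X_C = -1980 Ω
Z = 523 − j1980 Ω
|Z| = √(523² + 1980²) = 2050 Ω
I = V/|Z| = 2.46/2050 = 1.20 mA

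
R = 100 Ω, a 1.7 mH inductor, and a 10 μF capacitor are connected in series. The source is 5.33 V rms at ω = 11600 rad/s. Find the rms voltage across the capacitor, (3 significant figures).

X_L = ωL = 19.7 Ω
X_C = 1/(ωC) = 8.62 Ω
Net reactance X = X_L − X_C = 11.1 Ω
Z = 100 + j11.1 Ω
|Z| = √(100² + 11.1²) = 101 Ω
I = V/|Z| = 53.0 mA
V_C = I·|Z_C| = 0.0530 × 8.62 = 0.457 V

0.457 V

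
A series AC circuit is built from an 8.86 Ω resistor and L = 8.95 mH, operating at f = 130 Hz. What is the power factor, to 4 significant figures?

ω = 2πf = 816.8 rad/s
X_L = ωL = 7.310 Ω
Z = 8.860 + j7.310 Ω
|Z| = √(8.860² + 7.310²) = 11.49 Ω
∠Z = arctan(7.310/8.860) = 39.53°
cos φ = cos(39.53°) = 0.7713

0.7713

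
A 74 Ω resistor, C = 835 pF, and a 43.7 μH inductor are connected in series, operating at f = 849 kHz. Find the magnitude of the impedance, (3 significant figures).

ω = 2πf = 5.334e+06 rad/s
X_L = ωL = 233 Ω
X_C = 1/(ωC) = 225 Ω
Net reactance X = X_L − X_C = 8.61 Ω
Z = 74.0 + j8.61 Ω
|Z| = √(74.0² + 8.61²) = 74.5 Ω

74.5 Ω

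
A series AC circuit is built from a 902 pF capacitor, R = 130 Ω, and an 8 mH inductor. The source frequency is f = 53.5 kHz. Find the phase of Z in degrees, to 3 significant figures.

-77.9°

ω = 2πf = 336200 rad/s
X_L = ωL = 2690 Ω
X_C = 1/(ωC) = 3300 Ω
Net reactance X = X_L − X_C = -609 Ω
Z = 130 − j609 Ω
|Z| = √(130² + 609²) = 623 Ω
∠Z = arctan(-609/130) = -77.9°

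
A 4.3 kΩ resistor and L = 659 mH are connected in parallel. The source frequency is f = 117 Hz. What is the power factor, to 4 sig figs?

ω = 2πf = 735.1 rad/s
X_L = ωL = 484.5 Ω
Parallel: admittances add. Y = 1/R + 1/(jωL)
Y = (0.0002326 − j0.002064) S
|Y| = 0.002077 S → |Z| = 1/|Y| = 481.4 Ω, ∠Z = −∠Y = 83.57°
cos φ = cos(83.57°) = 0.1120

0.1120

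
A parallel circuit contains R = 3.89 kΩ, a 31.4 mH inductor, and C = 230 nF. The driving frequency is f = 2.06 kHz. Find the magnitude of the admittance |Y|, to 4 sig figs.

576.9 μS

ω = 2πf = 12940 rad/s
X_L = ωL = 406.4 Ω
X_C = 1/(ωC) = 335.9 Ω
Parallel: admittances add. Y = 1/R + 1/(jωL) + jωC
Y = (0.0002571 + j0.0005165) S
|Y| = 0.0005769 S → |Z| = 1/|Y| = 1733 Ω, ∠Z = −∠Y = -63.54°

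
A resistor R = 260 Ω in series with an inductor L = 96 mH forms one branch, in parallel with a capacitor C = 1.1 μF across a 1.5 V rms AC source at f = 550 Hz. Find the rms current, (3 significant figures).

ω = 2πf = 3456 rad/s
X_L = ωL = 332 Ω
X_C = 1/(ωC) = 263 Ω
Branch 1 (R+jX_L): Z₁ = 260 + j332 Ω, |Z₁| = 421 Ω
Branch 2 (−jX_C): Z₂ = −j263 Ω
Parallel: Z = Z₁Z₂/(Z₁+Z₂), |Z| = 412 Ω, ∠Z = -52.9°
I = V/|Z| = 1.5/412 = 3.64 mA

3.64 mA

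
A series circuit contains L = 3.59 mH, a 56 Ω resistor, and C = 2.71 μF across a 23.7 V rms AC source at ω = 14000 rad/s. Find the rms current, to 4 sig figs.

389.2 mA

X_L = ωL = 50.26 Ω
X_C = 1/(ωC) = 26.36 Ω
Net reactance X = X_L − X_C = 23.90 Ω
Z = 56.00 + j23.90 Ω
|Z| = √(56.00² + 23.90²) = 60.89 Ω
I = V/|Z| = 23.7/60.89 = 389.2 mA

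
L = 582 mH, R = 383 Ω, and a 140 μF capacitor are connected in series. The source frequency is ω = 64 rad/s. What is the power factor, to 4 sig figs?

X_L = ωL = 37.25 Ω
X_C = 1/(ωC) = 111.6 Ω
Net reactance X = X_L − X_C = -74.36 Ω
Z = 383.0 − j74.36 Ω
|Z| = √(383.0² + 74.36²) = 390.2 Ω
∠Z = arctan(-74.36/383.0) = -10.99°
cos φ = cos(-10.99°) = 0.9817

0.9817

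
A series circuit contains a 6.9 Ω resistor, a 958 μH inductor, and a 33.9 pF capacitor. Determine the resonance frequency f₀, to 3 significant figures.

883 kHz

ω₀ = 1/√(LC) = 1/√(0.000958 × 3.39e-11) = 5.549e+06 rad/s
f₀ = ω₀/(2π) = 883 kHz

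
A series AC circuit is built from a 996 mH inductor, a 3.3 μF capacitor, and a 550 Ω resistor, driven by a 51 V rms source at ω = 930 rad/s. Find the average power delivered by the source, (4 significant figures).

X_L = ωL = 926.3 Ω
X_C = 1/(ωC) = 325.8 Ω
Net reactance X = X_L − X_C = 600.4 Ω
Z = 550.0 + j600.4 Ω
|Z| = √(550.0² + 600.4²) = 814.3 Ω
∠Z = arctan(600.4/550.0) = 47.51°
I = V/|Z| = 62.63 mA
P = VI cos φ = 51 × 0.06263 × cos(47.51°) = 2.158 W

2.158 W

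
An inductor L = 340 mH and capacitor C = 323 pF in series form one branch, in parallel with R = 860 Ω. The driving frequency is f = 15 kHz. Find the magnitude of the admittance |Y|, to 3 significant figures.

ω = 2πf = 94250 rad/s
X_L = ωL = 32000 Ω
X_C = 1/(ωC) = 32800 Ω
Branch 1: Z₁ = R = 860 Ω
Branch 2 (series LC): Z₂ = j(X_L − X_C) = −j805 Ω
Parallel: Z = Z₁Z₂/(Z₁+Z₂), |Z| = 588 Ω, ∠Z = -46.9°
|Y| = 1/|Z| = 1.70 mS

1.70 mS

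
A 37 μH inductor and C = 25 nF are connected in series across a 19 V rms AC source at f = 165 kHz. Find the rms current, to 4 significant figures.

ω = 2πf = 1.037e+06 rad/s
X_L = ωL = 38.36 Ω
X_C = 1/(ωC) = 38.58 Ω
Net reactance X = X_L − X_C = -0.2242 Ω
Z = − j0.2242 Ω
|Z| = √(0² + 0.2242²) = 0.2242 Ω
I = V/|Z| = 19/0.2242 = 84.76 A

84.76 A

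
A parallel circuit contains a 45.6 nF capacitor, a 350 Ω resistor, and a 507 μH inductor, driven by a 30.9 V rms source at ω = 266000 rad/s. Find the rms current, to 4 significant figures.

X_L = ωL = 134.9 Ω
X_C = 1/(ωC) = 82.44 Ω
Parallel: admittances add. Y = 1/R + 1/(jωL) + jωC
Y = (0.002857 + j0.004715) S
|Y| = 0.005513 S → |Z| = 1/|Y| = 181.4 Ω, ∠Z = −∠Y = -58.78°
I = V/|Z| = 30.9/181.4 = 170.3 mA

170.3 mA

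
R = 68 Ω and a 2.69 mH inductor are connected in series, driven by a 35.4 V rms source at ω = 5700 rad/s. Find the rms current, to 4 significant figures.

507.8 mA

X_L = ωL = 15.33 Ω
Z = 68.00 + j15.33 Ω
|Z| = √(68.00² + 15.33²) = 69.71 Ω
I = V/|Z| = 35.4/69.71 = 507.8 mA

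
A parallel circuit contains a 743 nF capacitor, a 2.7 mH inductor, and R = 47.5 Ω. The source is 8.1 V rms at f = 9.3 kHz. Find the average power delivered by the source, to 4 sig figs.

1.381 W

ω = 2πf = 58430 rad/s
X_L = ωL = 157.8 Ω
X_C = 1/(ωC) = 23.03 Ω
Parallel: admittances add. Y = 1/R + 1/(jωL) + jωC
Y = (0.02105 + j0.03708) S
|Y| = 0.04264 S → |Z| = 1/|Y| = 23.45 Ω, ∠Z = −∠Y = -60.41°
I = V/|Z| = 345.4 mA
P = VI cos φ = 8.1 × 0.3454 × cos(-60.41°) = 1.381 W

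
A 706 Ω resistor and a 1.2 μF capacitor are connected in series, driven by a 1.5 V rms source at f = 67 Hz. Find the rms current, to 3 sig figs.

ω = 2πf = 421.0 rad/s
X_C = 1/(ωC) = 1980 Ω
Z = 706 − j1980 Ω
|Z| = √(706² + 1980²) = 2100 Ω
I = V/|Z| = 1.5/2100 = 714 μA

714 μA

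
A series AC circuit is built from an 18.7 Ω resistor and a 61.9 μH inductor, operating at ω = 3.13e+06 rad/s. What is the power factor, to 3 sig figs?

0.0961

X_L = ωL = 194 Ω
Z = 18.7 + j194 Ω
|Z| = √(18.7² + 194²) = 195 Ω
∠Z = arctan(194/18.7) = 84.5°
cos φ = cos(84.5°) = 0.0961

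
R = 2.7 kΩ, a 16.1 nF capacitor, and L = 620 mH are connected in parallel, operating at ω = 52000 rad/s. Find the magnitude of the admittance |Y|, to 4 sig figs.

887.2 μS

X_L = ωL = 32240 Ω
X_C = 1/(ωC) = 1194 Ω
Parallel: admittances add. Y = 1/R + 1/(jωL) + jωC
Y = (0.0003704 + j0.0008062) S
|Y| = 0.0008872 S → |Z| = 1/|Y| = 1127 Ω, ∠Z = −∠Y = -65.33°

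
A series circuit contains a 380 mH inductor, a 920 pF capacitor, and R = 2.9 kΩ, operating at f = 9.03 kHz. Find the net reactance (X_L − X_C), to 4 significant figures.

2402 Ω

ω = 2πf = 56740 rad/s
X_L = ωL = 21560 Ω
X_C = 1/(ωC) = 19160 Ω
X = 21560 − 19160 = 2402 Ω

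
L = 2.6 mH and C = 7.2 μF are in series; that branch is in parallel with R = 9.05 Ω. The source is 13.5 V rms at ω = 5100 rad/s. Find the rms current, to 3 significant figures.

1.78 A

X_L = ωL = 13.3 Ω
X_C = 1/(ωC) = 27.2 Ω
Branch 1: Z₁ = R = 9.05 Ω
Branch 2 (series LC): Z₂ = j(X_L − X_C) = −j14.0 Ω
Parallel: Z = Z₁Z₂/(Z₁+Z₂), |Z| = 7.60 Ω, ∠Z = -32.9°
I = V/|Z| = 13.5/7.60 = 1.78 A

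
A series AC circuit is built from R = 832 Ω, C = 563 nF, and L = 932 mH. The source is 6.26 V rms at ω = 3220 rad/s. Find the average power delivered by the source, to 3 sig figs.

4.87 mW

X_L = ωL = 3000 Ω
X_C = 1/(ωC) = 552 Ω
Net reactance X = X_L − X_C = 2450 Ω
Z = 832 + j2450 Ω
|Z| = √(832² + 2450²) = 2590 Ω
∠Z = arctan(2450/832) = 71.2°
I = V/|Z| = 2.42 mA
P = VI cos φ = 6.26 × 0.00242 × cos(71.2°) = 4.87 mW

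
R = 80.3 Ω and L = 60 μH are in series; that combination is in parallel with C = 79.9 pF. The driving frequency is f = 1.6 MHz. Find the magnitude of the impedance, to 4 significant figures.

1171 Ω

ω = 2πf = 1.005e+07 rad/s
X_L = ωL = 603.2 Ω
X_C = 1/(ωC) = 1245 Ω
Branch 1 (R+jX_L): Z₁ = 80.30 + j603.2 Ω, |Z₁| = 608.5 Ω
Branch 2 (−jX_C): Z₂ = −j1245 Ω
Parallel: Z = Z₁Z₂/(Z₁+Z₂), |Z| = 1171 Ω, ∠Z = 75.29°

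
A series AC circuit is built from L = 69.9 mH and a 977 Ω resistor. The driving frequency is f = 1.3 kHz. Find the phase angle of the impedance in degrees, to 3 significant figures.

ω = 2πf = 8168 rad/s
X_L = ωL = 571 Ω
Z = 977 + j571 Ω
|Z| = √(977² + 571²) = 1130 Ω
∠Z = arctan(571/977) = 30.3°

30.3°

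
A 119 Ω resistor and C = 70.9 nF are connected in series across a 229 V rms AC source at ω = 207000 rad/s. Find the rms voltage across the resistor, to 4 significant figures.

X_C = 1/(ωC) = 68.14 Ω
Z = 119.0 − j68.14 Ω
|Z| = √(119.0² + 68.14²) = 137.1 Ω
I = V/|Z| = 1.670 A
V_R = I·|Z_R| = 1.670 × 119.0 = 198.7 V

198.7 V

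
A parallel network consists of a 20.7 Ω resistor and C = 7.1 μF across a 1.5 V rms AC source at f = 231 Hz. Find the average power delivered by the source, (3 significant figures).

ω = 2πf = 1451 rad/s
X_C = 1/(ωC) = 97.0 Ω
Parallel: admittances add. Y = 1/R + jωC
Y = (0.0483 + j0.0103) S
|Y| = 0.0494 S → |Z| = 1/|Y| = 20.2 Ω, ∠Z = −∠Y = -12.0°
I = V/|Z| = 74.1 mA
P = VI cos φ = 1.5 × 0.0741 × cos(-12.0°) = 109 mW

109 mW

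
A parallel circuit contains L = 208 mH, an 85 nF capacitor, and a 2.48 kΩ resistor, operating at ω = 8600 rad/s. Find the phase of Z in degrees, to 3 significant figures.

-23.1°

X_L = ωL = 1790 Ω
X_C = 1/(ωC) = 1370 Ω
Parallel: admittances add. Y = 1/R + 1/(jωL) + jωC
Y = (0.000403 + j0.000172) S
|Y| = 0.000438 S → |Z| = 1/|Y| = 2280 Ω, ∠Z = −∠Y = -23.1°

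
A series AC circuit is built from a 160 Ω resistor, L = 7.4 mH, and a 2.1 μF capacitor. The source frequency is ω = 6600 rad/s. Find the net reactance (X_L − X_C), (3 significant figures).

X_L = ωL = 48.8 Ω
X_C = 1/(ωC) = 72.2 Ω
X = 48.8 − 72.2 = -23.3 Ω

-23.3 Ω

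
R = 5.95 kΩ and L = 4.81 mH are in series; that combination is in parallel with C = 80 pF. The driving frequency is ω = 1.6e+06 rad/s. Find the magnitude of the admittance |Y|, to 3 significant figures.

78.3 μS

X_L = ωL = 7700 Ω
X_C = 1/(ωC) = 7810 Ω
Branch 1 (R+jX_L): Z₁ = 5950 + j7700 Ω, |Z₁| = 9730 Ω
Branch 2 (−jX_C): Z₂ = −j7810 Ω
Parallel: Z = Z₁Z₂/(Z₁+Z₂), |Z| = 12800 Ω, ∠Z = -36.6°
|Y| = 1/|Z| = 78.3 μS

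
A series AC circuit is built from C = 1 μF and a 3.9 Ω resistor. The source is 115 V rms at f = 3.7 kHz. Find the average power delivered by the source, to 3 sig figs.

27.6 W

ω = 2πf = 23250 rad/s
X_C = 1/(ωC) = 43.0 Ω
Z = 3.90 − j43.0 Ω
|Z| = √(3.90² + 43.0²) = 43.2 Ω
∠Z = arctan(-43.0/3.90) = -84.8°
I = V/|Z| = 2.66 A
P = VI cos φ = 115 × 2.66 × cos(-84.8°) = 27.6 W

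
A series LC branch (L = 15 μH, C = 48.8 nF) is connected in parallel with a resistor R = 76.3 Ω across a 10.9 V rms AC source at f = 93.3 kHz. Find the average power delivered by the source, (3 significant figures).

1.56 W

ω = 2πf = 586200 rad/s
X_L = ωL = 8.79 Ω
X_C = 1/(ωC) = 35.0 Ω
Branch 1: Z₁ = R = 76.3 Ω
Branch 2 (series LC): Z₂ = j(X_L − X_C) = −j26.2 Ω
Parallel: Z = Z₁Z₂/(Z₁+Z₂), |Z| = 24.7 Ω, ∠Z = -71.1°
I = V/|Z| = 440 mA
P = VI cos φ = 10.9 × 0.440 × cos(-71.1°) = 1.56 W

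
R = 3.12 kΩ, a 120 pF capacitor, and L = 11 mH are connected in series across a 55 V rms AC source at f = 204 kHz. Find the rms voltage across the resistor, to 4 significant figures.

20.89 V

ω = 2πf = 1.282e+06 rad/s
X_L = ωL = 14100 Ω
X_C = 1/(ωC) = 6501 Ω
Net reactance X = X_L − X_C = 7598 Ω
Z = 3120 + j7598 Ω
|Z| = √(3120² + 7598²) = 8214 Ω
I = V/|Z| = 6.696 mA
V_R = I·|Z_R| = 0.006696 × 3120 = 20.89 V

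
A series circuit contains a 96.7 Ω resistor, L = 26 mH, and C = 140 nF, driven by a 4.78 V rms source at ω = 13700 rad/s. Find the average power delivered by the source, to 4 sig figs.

60.31 mW

X_L = ωL = 356.2 Ω
X_C = 1/(ωC) = 521.4 Ω
Net reactance X = X_L − X_C = -165.2 Ω
Z = 96.70 − j165.2 Ω
|Z| = √(96.70² + 165.2²) = 191.4 Ω
∠Z = arctan(-165.2/96.70) = -59.65°
I = V/|Z| = 24.97 mA
P = VI cos φ = 4.78 × 0.02497 × cos(-59.65°) = 60.31 mW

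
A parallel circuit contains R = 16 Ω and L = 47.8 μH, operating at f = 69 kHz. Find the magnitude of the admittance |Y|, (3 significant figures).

79.0 mS

ω = 2πf = 433500 rad/s
X_L = ωL = 20.7 Ω
Parallel: admittances add. Y = 1/R + 1/(jωL)
Y = (0.0625 − j0.0483) S
|Y| = 0.0790 S → |Z| = 1/|Y| = 12.7 Ω, ∠Z = −∠Y = 37.7°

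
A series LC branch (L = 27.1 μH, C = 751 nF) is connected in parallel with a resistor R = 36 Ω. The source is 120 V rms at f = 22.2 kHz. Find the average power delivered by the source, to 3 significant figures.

400 W

ω = 2πf = 139500 rad/s
X_L = ωL = 3.78 Ω
X_C = 1/(ωC) = 9.55 Ω
Branch 1: Z₁ = R = 36.0 Ω
Branch 2 (series LC): Z₂ = j(X_L − X_C) = −j5.77 Ω
Parallel: Z = Z₁Z₂/(Z₁+Z₂), |Z| = 5.69 Ω, ∠Z = -80.9°
I = V/|Z| = 21.1 A
P = VI cos φ = 120 × 21.1 × cos(-80.9°) = 400 W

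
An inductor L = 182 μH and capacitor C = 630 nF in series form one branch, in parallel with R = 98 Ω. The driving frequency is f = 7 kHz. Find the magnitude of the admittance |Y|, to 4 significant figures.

37.04 mS

ω = 2πf = 43980 rad/s
X_L = ωL = 8.005 Ω
X_C = 1/(ωC) = 36.09 Ω
Branch 1: Z₁ = R = 98.00 Ω
Branch 2 (series LC): Z₂ = j(X_L − X_C) = −j28.08 Ω
Parallel: Z = Z₁Z₂/(Z₁+Z₂), |Z| = 27.00 Ω, ∠Z = -74.01°
|Y| = 1/|Z| = 37.04 mS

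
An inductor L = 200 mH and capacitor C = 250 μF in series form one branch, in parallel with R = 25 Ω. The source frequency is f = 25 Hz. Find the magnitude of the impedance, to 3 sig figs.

ω = 2πf = 157.1 rad/s
X_L = ωL = 31.4 Ω
X_C = 1/(ωC) = 25.5 Ω
Branch 1: Z₁ = R = 25.0 Ω
Branch 2 (series LC): Z₂ = j(X_L − X_C) = j5.95 Ω
Parallel: Z = Z₁Z₂/(Z₁+Z₂), |Z| = 5.79 Ω, ∠Z = 76.6°

5.79 Ω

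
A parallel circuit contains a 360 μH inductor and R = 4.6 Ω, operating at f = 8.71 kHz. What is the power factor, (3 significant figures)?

0.974

ω = 2πf = 54730 rad/s
X_L = ωL = 19.7 Ω
Parallel: admittances add. Y = 1/R + 1/(jωL)
Y = (0.217 − j0.0508) S
|Y| = 0.223 S → |Z| = 1/|Y| = 4.48 Ω, ∠Z = −∠Y = 13.1°
cos φ = cos(13.1°) = 0.974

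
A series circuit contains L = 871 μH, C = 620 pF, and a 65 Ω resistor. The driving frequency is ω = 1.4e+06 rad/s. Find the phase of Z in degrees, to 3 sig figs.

X_L = ωL = 1220 Ω
X_C = 1/(ωC) = 1150 Ω
Net reactance X = X_L − X_C = 67.3 Ω
Z = 65.0 + j67.3 Ω
|Z| = √(65.0² + 67.3²) = 93.6 Ω
∠Z = arctan(67.3/65.0) = 46.0°

46.0°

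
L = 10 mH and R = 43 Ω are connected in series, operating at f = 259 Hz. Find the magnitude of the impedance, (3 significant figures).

46.0 Ω

ω = 2πf = 1627 rad/s
X_L = ωL = 16.3 Ω
Z = 43.0 + j16.3 Ω
|Z| = √(43.0² + 16.3²) = 46.0 Ω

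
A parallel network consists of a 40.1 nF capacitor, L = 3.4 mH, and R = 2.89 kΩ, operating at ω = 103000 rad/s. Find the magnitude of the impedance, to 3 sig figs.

757 Ω

X_L = ωL = 350 Ω
X_C = 1/(ωC) = 242 Ω
Parallel: admittances add. Y = 1/R + 1/(jωL) + jωC
Y = (0.000346 + j0.00127) S
|Y| = 0.00132 S → |Z| = 1/|Y| = 757 Ω, ∠Z = −∠Y = -74.8°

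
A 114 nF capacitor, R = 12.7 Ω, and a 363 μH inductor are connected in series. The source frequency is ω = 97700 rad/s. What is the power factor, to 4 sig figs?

0.2277

X_L = ωL = 35.47 Ω
X_C = 1/(ωC) = 89.78 Ω
Net reactance X = X_L − X_C = -54.32 Ω
Z = 12.70 − j54.32 Ω
|Z| = √(12.70² + 54.32²) = 55.78 Ω
∠Z = arctan(-54.32/12.70) = -76.84°
cos φ = cos(-76.84°) = 0.2277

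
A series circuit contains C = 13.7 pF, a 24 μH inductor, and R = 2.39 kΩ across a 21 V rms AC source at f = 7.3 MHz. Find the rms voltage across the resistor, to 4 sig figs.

ω = 2πf = 4.587e+07 rad/s
X_L = ωL = 1101 Ω
X_C = 1/(ωC) = 1591 Ω
Net reactance X = X_L − X_C = -490.6 Ω
Z = 2390 − j490.6 Ω
|Z| = √(2390² + 490.6²) = 2440 Ω
I = V/|Z| = 8.607 mA
V_R = I·|Z_R| = 0.008607 × 2390 = 20.57 V

20.57 V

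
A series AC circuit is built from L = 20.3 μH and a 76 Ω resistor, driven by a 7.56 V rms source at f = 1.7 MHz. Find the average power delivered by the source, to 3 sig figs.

ω = 2πf = 1.068e+07 rad/s
X_L = ωL = 217 Ω
Z = 76.0 + j217 Ω
|Z| = √(76.0² + 217²) = 230 Ω
∠Z = arctan(217/76.0) = 70.7°
I = V/|Z| = 32.9 mA
P = VI cos φ = 7.56 × 0.0329 × cos(70.7°) = 82.3 mW

82.3 mW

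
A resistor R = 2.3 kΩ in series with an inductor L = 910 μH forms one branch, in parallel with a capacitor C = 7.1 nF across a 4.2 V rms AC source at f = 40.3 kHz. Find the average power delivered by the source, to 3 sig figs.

7.59 mW

ω = 2πf = 253200 rad/s
X_L = ωL = 230 Ω
X_C = 1/(ωC) = 556 Ω
Branch 1 (R+jX_L): Z₁ = 2300 + j230 Ω, |Z₁| = 2310 Ω
Branch 2 (−jX_C): Z₂ = −j556 Ω
Parallel: Z = Z₁Z₂/(Z₁+Z₂), |Z| = 553 Ω, ∠Z = -76.2°
I = V/|Z| = 7.59 mA
P = VI cos φ = 4.2 × 0.00759 × cos(-76.2°) = 7.59 mW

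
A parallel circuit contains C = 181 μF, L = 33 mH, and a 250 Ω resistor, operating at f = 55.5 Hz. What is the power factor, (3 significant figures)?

ω = 2πf = 348.7 rad/s
X_L = ωL = 11.5 Ω
X_C = 1/(ωC) = 15.8 Ω
Parallel: admittances add. Y = 1/R + 1/(jωL) + jωC
Y = (0.00400 − j0.0238) S
|Y| = 0.0241 S → |Z| = 1/|Y| = 41.5 Ω, ∠Z = −∠Y = 80.5°
cos φ = cos(80.5°) = 0.166

0.166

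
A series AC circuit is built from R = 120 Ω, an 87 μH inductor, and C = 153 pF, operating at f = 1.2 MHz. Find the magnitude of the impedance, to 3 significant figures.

243 Ω

ω = 2πf = 7.54e+06 rad/s
X_L = ωL = 656 Ω
X_C = 1/(ωC) = 867 Ω
Net reactance X = X_L − X_C = -211 Ω
Z = 120 − j211 Ω
|Z| = √(120² + 211²) = 243 Ω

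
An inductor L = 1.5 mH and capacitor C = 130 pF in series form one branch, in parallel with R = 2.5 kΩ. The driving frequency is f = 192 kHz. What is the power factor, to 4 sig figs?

ω = 2πf = 1.206e+06 rad/s
X_L = ωL = 1810 Ω
X_C = 1/(ωC) = 6376 Ω
Branch 1: Z₁ = R = 2500 Ω
Branch 2 (series LC): Z₂ = j(X_L − X_C) = −j4567 Ω
Parallel: Z = Z₁Z₂/(Z₁+Z₂), |Z| = 2193 Ω, ∠Z = -28.70°
cos φ = cos(-28.70°) = 0.8772

0.8772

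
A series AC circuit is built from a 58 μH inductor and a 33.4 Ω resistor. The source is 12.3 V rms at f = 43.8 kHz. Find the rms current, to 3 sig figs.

332 mA

ω = 2πf = 275200 rad/s
X_L = ωL = 16.0 Ω
Z = 33.4 + j16.0 Ω
|Z| = √(33.4² + 16.0²) = 37.0 Ω
I = V/|Z| = 12.3/37.0 = 332 mA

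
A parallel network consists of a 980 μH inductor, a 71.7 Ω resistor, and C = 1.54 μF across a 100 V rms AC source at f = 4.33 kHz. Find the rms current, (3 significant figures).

1.46 A

ω = 2πf = 27210 rad/s
X_L = ωL = 26.7 Ω
X_C = 1/(ωC) = 23.9 Ω
Parallel: admittances add. Y = 1/R + 1/(jωL) + jωC
Y = (0.0139 + j0.00439) S
|Y| = 0.0146 S → |Z| = 1/|Y| = 68.4 Ω, ∠Z = −∠Y = -17.5°
I = V/|Z| = 100/68.4 = 1.46 A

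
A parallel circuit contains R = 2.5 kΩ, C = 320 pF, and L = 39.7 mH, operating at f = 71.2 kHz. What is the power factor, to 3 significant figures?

ω = 2πf = 447400 rad/s
X_L = ωL = 17800 Ω
X_C = 1/(ωC) = 6990 Ω
Parallel: admittances add. Y = 1/R + 1/(jωL) + jωC
Y = (0.000400 + j8.69e-05) S
|Y| = 0.000409 S → |Z| = 1/|Y| = 2440 Ω, ∠Z = −∠Y = -12.3°
cos φ = cos(-12.3°) = 0.977

0.977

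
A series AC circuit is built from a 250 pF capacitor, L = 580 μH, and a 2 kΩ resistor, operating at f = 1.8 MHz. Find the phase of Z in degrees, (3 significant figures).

ω = 2πf = 1.131e+07 rad/s
X_L = ωL = 6560 Ω
X_C = 1/(ωC) = 354 Ω
Net reactance X = X_L − X_C = 6210 Ω
Z = 2000 + j6210 Ω
|Z| = √(2000² + 6210²) = 6520 Ω
∠Z = arctan(6210/2000) = 72.1°

72.1°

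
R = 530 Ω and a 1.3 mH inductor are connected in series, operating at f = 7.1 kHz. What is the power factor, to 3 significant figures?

0.994

ω = 2πf = 44610 rad/s
X_L = ωL = 58.0 Ω
Z = 530 + j58.0 Ω
|Z| = √(530² + 58.0²) = 533 Ω
∠Z = arctan(58.0/530) = 6.24°
cos φ = cos(6.24°) = 0.994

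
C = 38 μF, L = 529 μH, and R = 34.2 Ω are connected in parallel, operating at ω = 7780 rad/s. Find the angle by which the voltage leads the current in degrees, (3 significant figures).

-61.0°

X_L = ωL = 4.12 Ω
X_C = 1/(ωC) = 3.38 Ω
Parallel: admittances add. Y = 1/R + 1/(jωL) + jωC
Y = (0.0292 + j0.0527) S
|Y| = 0.0602 S → |Z| = 1/|Y| = 16.6 Ω, ∠Z = −∠Y = -61.0°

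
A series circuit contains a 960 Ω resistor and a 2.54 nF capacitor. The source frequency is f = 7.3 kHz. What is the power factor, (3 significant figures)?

0.111

ω = 2πf = 45870 rad/s
X_C = 1/(ωC) = 8580 Ω
Z = 960 − j8580 Ω
|Z| = √(960² + 8580²) = 8640 Ω
∠Z = arctan(-8580/960) = -83.6°
cos φ = cos(-83.6°) = 0.111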